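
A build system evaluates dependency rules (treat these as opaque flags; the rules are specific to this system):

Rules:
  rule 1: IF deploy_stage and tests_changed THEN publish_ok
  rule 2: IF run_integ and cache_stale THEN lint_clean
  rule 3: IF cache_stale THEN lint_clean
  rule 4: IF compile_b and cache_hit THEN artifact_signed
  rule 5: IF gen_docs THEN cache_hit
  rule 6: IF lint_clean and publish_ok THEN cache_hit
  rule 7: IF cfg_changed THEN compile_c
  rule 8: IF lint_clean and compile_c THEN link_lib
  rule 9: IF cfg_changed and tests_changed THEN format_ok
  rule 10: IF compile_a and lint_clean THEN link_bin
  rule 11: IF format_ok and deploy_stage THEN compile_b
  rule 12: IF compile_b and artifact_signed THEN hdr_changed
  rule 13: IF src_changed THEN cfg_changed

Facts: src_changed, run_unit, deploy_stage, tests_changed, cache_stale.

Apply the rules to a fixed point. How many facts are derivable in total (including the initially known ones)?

15

[1] rule 1 [IF deploy_stage and tests_changed THEN publish_ok]; rule 3 [IF cache_stale THEN lint_clean]; rule 13 [IF src_changed THEN cfg_changed]. ⇒ new: publish_ok, lint_clean, cfg_changed.
[2] rule 6 [IF lint_clean and publish_ok THEN cache_hit]; rule 7 [IF cfg_changed THEN compile_c]; rule 9 [IF cfg_changed and tests_changed THEN format_ok]. ⇒ new: cache_hit, compile_c, format_ok.
[3] rule 8 [IF lint_clean and compile_c THEN link_lib]; rule 11 [IF format_ok and deploy_stage THEN compile_b]. ⇒ new: link_lib, compile_b.
[4] rule 4 [IF compile_b and cache_hit THEN artifact_signed]. ⇒ new: artifact_signed.
[5] rule 12 [IF compile_b and artifact_signed THEN hdr_changed]. ⇒ new: hdr_changed.
Closure: {artifact_signed, cache_hit, cache_stale, cfg_changed, compile_b, compile_c, deploy_stage, format_ok, hdr_changed, link_lib, lint_clean, publish_ok, run_unit, src_changed, tests_changed} — 15 facts.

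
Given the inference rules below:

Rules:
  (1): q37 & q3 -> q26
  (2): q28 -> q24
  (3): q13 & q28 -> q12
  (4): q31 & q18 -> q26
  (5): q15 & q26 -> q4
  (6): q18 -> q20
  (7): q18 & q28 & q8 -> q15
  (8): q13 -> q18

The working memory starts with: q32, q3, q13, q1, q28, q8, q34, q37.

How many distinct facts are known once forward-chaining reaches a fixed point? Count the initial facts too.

Round 1 fires (1), (2), (3), (8), giving q26, q24, q12, q18.
Round 2 fires (6), (7), giving q20, q15.
Round 3 fires (5), giving q4.
Closure: {q1, q12, q13, q15, q18, q20, q24, q26, q28, q3, q32, q34, q37, q4, q8} — 15 facts.

15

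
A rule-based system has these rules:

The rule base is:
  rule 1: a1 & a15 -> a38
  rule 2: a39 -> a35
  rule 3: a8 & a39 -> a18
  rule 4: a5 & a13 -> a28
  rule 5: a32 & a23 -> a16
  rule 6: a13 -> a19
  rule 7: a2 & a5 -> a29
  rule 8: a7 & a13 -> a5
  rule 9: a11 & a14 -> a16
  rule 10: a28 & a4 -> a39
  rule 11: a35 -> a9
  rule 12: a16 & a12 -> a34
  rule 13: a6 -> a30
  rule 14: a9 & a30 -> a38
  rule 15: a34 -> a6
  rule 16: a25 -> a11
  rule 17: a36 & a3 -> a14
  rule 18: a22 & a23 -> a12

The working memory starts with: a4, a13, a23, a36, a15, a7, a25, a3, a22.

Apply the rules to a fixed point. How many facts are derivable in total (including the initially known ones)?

23

[1] rule 6 [a13 -> a19]; rule 8 [a7 & a13 -> a5]; rule 16 [a25 -> a11]; rule 17 [a36 & a3 -> a14]; rule 18 [a22 & a23 -> a12]. ⇒ new: a19, a5, a11, a14, a12.
[2] rule 4 [a5 & a13 -> a28]; rule 9 [a11 & a14 -> a16]. ⇒ new: a28, a16.
[3] rule 10 [a28 & a4 -> a39]; rule 12 [a16 & a12 -> a34]. ⇒ new: a39, a34.
[4] rule 2 [a39 -> a35]; rule 15 [a34 -> a6]. ⇒ new: a35, a6.
[5] rule 11 [a35 -> a9]; rule 13 [a6 -> a30]. ⇒ new: a9, a30.
[6] rule 14 [a9 & a30 -> a38]. ⇒ new: a38.
Closure: {a11, a12, a13, a14, a15, a16, a19, a22, a23, a25, a28, a3, a30, a34, a35, a36, a38, a39, a4, a5, a6, a7, a9} — 23 facts.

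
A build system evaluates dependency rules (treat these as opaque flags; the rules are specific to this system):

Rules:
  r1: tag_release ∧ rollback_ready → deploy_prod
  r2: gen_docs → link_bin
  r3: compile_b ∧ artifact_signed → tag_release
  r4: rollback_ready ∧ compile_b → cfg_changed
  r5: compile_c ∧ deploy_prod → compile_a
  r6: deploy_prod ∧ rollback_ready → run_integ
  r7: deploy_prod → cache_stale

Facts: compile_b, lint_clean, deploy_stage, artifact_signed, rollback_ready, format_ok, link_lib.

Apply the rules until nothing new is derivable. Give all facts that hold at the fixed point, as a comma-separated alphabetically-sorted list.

artifact_signed, cache_stale, cfg_changed, compile_b, deploy_prod, deploy_stage, format_ok, link_lib, lint_clean, rollback_ready, run_integ, tag_release

Round 1: r3 [compile_b ∧ artifact_signed → tag_release]; r4 [rollback_ready ∧ compile_b → cfg_changed]. Adds tag_release, cfg_changed.
Round 2: r1 [tag_release ∧ rollback_ready → deploy_prod]. Adds deploy_prod.
Round 3: r6 [deploy_prod ∧ rollback_ready → run_integ]; r7 [deploy_prod → cache_stale]. Adds run_integ, cache_stale.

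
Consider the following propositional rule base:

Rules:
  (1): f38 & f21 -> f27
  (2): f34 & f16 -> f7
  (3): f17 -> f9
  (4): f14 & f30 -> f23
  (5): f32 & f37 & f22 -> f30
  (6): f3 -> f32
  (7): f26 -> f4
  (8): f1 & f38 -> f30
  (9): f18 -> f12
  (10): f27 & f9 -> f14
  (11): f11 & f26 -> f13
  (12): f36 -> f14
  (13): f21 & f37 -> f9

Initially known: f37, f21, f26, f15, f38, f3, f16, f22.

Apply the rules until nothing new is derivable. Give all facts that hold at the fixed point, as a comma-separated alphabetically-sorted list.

Round 1 fires (1), (6), (7), (13), giving f27, f32, f4, f9.
Round 2 fires (5), (10), giving f30, f14.
Round 3 fires (4), giving f23.

f14, f15, f16, f21, f22, f23, f26, f27, f3, f30, f32, f37, f38, f4, f9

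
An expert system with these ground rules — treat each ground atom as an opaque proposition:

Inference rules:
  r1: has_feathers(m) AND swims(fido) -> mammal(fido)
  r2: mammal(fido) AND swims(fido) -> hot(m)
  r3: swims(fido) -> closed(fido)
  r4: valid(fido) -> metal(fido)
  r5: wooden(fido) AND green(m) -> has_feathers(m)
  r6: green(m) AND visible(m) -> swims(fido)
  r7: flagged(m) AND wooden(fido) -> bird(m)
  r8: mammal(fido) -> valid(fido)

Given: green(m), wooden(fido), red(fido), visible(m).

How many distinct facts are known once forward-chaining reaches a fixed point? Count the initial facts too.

11

Round 1 — r5, r6, derive has_feathers(m), swims(fido).
Round 2 — r1, r3, derive mammal(fido), closed(fido).
Round 3 — r2, r8, derive hot(m), valid(fido).
Round 4 — r4, derive metal(fido).
Closure: {closed(fido), green(m), has_feathers(m), hot(m), mammal(fido), metal(fido), red(fido), swims(fido), valid(fido), visible(m), wooden(fido)} — 11 facts.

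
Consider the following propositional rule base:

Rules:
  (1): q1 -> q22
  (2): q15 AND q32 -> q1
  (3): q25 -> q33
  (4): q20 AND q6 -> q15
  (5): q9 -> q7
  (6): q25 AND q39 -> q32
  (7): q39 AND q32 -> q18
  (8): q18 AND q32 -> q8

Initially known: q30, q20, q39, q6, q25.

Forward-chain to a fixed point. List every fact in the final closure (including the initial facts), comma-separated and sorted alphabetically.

q1, q15, q18, q20, q22, q25, q30, q32, q33, q39, q6, q8

[1] (3) [q25 -> q33]; (4) [q20 AND q6 -> q15]; (6) [q25 AND q39 -> q32]. ⇒ new: q33, q15, q32.
[2] (2) [q15 AND q32 -> q1]; (7) [q39 AND q32 -> q18]. ⇒ new: q1, q18.
[3] (1) [q1 -> q22]; (8) [q18 AND q32 -> q8]. ⇒ new: q22, q8.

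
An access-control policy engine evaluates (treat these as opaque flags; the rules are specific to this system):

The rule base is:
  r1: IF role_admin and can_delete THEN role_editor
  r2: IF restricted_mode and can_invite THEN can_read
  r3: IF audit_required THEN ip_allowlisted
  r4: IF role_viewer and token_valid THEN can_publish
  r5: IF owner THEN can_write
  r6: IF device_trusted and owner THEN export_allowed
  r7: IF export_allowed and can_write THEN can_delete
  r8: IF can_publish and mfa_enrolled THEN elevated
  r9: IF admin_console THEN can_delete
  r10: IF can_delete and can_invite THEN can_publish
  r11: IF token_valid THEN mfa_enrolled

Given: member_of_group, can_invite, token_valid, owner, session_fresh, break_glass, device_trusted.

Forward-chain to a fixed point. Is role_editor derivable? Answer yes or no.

no

Round 1 — r5, r6, r11, derive can_write, export_allowed, mfa_enrolled.
Round 2 — r7, derive can_delete.
Round 3 — r10, derive can_publish.
Round 4 — r8, derive elevated.
Fixed point reached. role_editor is concluded only by r1; r1 needs role_admin (never derived).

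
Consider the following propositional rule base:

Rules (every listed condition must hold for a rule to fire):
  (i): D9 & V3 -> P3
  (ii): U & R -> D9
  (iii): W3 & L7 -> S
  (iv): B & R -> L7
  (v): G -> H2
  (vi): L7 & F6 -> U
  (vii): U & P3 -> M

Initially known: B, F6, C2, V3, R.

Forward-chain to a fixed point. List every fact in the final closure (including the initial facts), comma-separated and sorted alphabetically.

B, C2, D9, F6, L7, M, P3, R, U, V3

Round 1: (iv) [B & R -> L7]. Adds L7.
Round 2: (vi) [L7 & F6 -> U]. Adds U.
Round 3: (ii) [U & R -> D9]. Adds D9.
Round 4: (i) [D9 & V3 -> P3]. Adds P3.
Round 5: (vii) [U & P3 -> M]. Adds M.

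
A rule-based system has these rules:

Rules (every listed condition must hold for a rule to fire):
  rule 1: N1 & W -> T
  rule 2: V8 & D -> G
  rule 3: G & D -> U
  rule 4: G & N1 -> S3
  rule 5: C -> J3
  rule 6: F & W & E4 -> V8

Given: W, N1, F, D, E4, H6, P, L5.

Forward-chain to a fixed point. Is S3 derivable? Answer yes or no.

Round 1 fires rule 1, rule 6, giving T, V8.
Round 2 fires rule 2, giving G.
Round 3 fires rule 3, rule 4, giving U, S3.
S3 appears in round 3, so it is derivable.

yes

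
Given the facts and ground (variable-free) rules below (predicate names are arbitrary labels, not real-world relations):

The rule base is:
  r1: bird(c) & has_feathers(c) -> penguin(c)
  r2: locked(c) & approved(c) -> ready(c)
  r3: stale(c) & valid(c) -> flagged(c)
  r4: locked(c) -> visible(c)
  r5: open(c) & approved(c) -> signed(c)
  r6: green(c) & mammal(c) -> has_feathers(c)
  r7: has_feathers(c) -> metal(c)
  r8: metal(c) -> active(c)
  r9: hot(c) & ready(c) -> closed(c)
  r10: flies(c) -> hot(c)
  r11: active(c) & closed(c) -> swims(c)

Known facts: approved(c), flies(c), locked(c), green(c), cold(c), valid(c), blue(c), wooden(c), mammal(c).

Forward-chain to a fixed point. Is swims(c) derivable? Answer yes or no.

yes

Round 1 fires r2, r4, r6, r10, giving ready(c), visible(c), has_feathers(c), hot(c).
Round 2 fires r7, r9, giving metal(c), closed(c).
Round 3 fires r8, giving active(c).
Round 4 fires r11, giving swims(c).
swims(c) appears in round 4, so it is derivable.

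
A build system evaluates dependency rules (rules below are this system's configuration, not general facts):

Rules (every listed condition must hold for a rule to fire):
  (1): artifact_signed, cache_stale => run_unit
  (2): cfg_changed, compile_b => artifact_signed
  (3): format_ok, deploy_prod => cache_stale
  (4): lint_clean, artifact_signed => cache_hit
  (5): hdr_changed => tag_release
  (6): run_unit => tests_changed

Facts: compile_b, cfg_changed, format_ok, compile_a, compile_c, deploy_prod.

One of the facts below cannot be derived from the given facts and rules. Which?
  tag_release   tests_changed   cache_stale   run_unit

tag_release

Round 1 fires (2), (3), giving artifact_signed, cache_stale.
Round 2 fires (1), giving run_unit.
Round 3 fires (6), giving tests_changed.
Derived: tests_changed (round 3), run_unit (round 2), cache_stale (round 1). tag_release never appears in any round.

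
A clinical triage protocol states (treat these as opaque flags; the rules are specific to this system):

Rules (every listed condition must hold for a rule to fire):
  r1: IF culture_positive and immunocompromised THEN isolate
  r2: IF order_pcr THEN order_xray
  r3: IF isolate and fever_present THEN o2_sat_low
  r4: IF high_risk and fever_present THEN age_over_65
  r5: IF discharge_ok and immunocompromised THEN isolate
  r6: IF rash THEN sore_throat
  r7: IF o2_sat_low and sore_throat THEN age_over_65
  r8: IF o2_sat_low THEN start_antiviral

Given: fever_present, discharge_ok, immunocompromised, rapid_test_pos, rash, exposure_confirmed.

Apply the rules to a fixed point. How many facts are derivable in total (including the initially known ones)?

Round 1 fires r5, r6, giving isolate, sore_throat.
Round 2 fires r3, giving o2_sat_low.
Round 3 fires r7, r8, giving age_over_65, start_antiviral.
Closure: {age_over_65, discharge_ok, exposure_confirmed, fever_present, immunocompromised, isolate, o2_sat_low, rapid_test_pos, rash, sore_throat, start_antiviral} — 11 facts.

11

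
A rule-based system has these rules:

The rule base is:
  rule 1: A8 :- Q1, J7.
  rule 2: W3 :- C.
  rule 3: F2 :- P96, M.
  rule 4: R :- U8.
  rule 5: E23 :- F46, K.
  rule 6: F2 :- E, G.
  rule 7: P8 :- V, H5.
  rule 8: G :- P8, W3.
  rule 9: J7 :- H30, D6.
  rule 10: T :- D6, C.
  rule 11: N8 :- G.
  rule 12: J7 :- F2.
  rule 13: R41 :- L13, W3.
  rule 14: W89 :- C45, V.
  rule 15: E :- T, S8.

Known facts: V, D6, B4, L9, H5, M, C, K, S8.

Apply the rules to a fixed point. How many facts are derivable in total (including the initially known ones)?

Round 1: rule 2 [W3 :- C.]; rule 7 [P8 :- V, H5.]; rule 10 [T :- D6, C.]. New: W3, P8, T.
Round 2: rule 8 [G :- P8, W3.]; rule 15 [E :- T, S8.]. New: G, E.
Round 3: rule 6 [F2 :- E, G.]; rule 11 [N8 :- G.]. New: F2, N8.
Round 4: rule 12 [J7 :- F2.]. New: J7.
Closure: {B4, C, D6, E, F2, G, H5, J7, K, L9, M, N8, P8, S8, T, V, W3} — 17 facts.

17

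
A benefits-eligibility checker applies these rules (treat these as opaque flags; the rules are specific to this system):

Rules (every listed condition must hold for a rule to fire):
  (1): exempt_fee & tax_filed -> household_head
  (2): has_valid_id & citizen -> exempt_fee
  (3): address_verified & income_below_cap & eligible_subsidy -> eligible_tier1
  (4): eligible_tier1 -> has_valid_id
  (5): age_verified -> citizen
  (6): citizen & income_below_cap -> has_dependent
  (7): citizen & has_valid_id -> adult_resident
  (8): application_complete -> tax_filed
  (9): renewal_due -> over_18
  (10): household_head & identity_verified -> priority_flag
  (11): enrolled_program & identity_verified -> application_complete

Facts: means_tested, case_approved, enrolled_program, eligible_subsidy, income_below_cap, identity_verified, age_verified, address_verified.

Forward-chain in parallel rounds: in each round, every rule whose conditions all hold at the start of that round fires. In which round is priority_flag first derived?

Round 1 fires (3), (5), (11), giving eligible_tier1, citizen, application_complete.
Round 2 fires (4), (6), (8), giving has_valid_id, has_dependent, tax_filed.
Round 3 fires (2), (7), giving exempt_fee, adult_resident.
Round 4 fires (1), giving household_head.
Round 5 fires (10), giving priority_flag.
priority_flag first appears in round 5.

5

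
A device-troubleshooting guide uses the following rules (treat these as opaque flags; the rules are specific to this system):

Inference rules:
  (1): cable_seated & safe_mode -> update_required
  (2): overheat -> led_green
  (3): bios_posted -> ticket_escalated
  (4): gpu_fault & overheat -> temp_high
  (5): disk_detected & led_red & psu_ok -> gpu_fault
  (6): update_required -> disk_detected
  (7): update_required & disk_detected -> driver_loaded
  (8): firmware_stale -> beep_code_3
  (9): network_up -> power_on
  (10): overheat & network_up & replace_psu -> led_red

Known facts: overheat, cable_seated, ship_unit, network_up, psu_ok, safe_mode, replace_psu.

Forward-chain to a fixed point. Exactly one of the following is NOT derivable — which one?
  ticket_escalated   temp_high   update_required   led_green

ticket_escalated

[1] (1) [cable_seated & safe_mode -> update_required]; (2) [overheat -> led_green]; (9) [network_up -> power_on]; (10) [overheat & network_up & replace_psu -> led_red]. ⇒ new: update_required, led_green, power_on, led_red.
[2] (6) [update_required -> disk_detected]. ⇒ new: disk_detected.
[3] (5) [disk_detected & led_red & psu_ok -> gpu_fault]; (7) [update_required & disk_detected -> driver_loaded]. ⇒ new: gpu_fault, driver_loaded.
[4] (4) [gpu_fault & overheat -> temp_high]. ⇒ new: temp_high.
Derived: update_required (round 1), temp_high (round 4), led_green (round 1). ticket_escalated never appears in any round.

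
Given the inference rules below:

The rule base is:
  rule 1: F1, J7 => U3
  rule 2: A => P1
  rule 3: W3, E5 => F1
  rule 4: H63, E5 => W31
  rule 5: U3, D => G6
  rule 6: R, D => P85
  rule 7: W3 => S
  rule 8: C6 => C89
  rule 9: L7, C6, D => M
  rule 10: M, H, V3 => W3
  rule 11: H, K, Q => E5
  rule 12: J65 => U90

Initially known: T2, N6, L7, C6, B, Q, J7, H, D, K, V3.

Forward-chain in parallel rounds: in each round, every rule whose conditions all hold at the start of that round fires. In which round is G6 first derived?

5

Round 1 — rule 8, rule 9, rule 11, derive C89, M, E5.
Round 2 — rule 10, derive W3.
Round 3 — rule 3, rule 7, derive F1, S.
Round 4 — rule 1, derive U3.
Round 5 — rule 5, derive G6.
G6 first appears in round 5.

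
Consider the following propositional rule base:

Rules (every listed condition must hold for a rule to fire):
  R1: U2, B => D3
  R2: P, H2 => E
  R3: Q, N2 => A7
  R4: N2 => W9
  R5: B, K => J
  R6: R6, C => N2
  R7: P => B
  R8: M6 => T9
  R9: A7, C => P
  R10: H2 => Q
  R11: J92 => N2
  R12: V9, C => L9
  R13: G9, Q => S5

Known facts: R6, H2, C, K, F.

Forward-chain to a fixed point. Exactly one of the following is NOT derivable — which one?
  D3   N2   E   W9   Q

[1] R6 [R6, C => N2]; R10 [H2 => Q]. ⇒ new: N2, Q.
[2] R3 [Q, N2 => A7]; R4 [N2 => W9]. ⇒ new: A7, W9.
[3] R9 [A7, C => P]. ⇒ new: P.
[4] R2 [P, H2 => E]; R7 [P => B]. ⇒ new: E, B.
[5] R5 [B, K => J]. ⇒ new: J.
Derived: W9 (round 2), E (round 4), N2 (round 1), Q (round 1). D3 never appears in any round.

D3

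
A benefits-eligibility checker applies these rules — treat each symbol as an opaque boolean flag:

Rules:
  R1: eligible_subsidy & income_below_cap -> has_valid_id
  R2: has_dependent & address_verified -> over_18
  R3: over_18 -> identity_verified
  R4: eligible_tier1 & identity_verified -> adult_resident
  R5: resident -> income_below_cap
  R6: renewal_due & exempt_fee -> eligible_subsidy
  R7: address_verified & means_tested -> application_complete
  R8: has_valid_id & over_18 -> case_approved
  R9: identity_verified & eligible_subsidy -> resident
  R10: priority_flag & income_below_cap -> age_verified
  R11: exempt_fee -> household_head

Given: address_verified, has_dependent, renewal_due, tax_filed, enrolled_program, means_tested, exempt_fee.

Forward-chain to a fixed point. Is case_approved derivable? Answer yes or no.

yes

Round 1: R2 [has_dependent & address_verified -> over_18]; R6 [renewal_due & exempt_fee -> eligible_subsidy]; R7 [address_verified & means_tested -> application_complete]; R11 [exempt_fee -> household_head]. New: over_18, eligible_subsidy, application_complete, household_head.
Round 2: R3 [over_18 -> identity_verified]. New: identity_verified.
Round 3: R9 [identity_verified & eligible_subsidy -> resident]. New: resident.
Round 4: R5 [resident -> income_below_cap]. New: income_below_cap.
Round 5: R1 [eligible_subsidy & income_below_cap -> has_valid_id]. New: has_valid_id.
Round 6: R8 [has_valid_id & over_18 -> case_approved]. New: case_approved.
case_approved appears in round 6, so it is derivable.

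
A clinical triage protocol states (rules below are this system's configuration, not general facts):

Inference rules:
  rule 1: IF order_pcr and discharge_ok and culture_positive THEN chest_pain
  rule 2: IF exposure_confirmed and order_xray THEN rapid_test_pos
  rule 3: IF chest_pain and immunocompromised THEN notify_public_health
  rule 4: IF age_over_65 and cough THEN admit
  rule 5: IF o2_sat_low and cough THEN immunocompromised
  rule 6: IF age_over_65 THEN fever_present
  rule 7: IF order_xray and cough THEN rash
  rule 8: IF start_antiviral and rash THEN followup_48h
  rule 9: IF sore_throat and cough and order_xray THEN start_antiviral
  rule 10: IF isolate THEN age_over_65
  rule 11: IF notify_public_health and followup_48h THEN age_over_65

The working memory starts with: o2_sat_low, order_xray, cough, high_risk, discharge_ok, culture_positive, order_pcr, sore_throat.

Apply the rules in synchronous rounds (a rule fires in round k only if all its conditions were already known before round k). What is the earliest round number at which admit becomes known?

4

Round 1: rule 1 [IF order_pcr and discharge_ok and culture_positive THEN chest_pain]; rule 5 [IF o2_sat_low and cough THEN immunocompromised]; rule 7 [IF order_xray and cough THEN rash]; rule 9 [IF sore_throat and cough and order_xray THEN start_antiviral]. Adds chest_pain, immunocompromised, rash, start_antiviral.
Round 2: rule 3 [IF chest_pain and immunocompromised THEN notify_public_health]; rule 8 [IF start_antiviral and rash THEN followup_48h]. Adds notify_public_health, followup_48h.
Round 3: rule 11 [IF notify_public_health and followup_48h THEN age_over_65]. Adds age_over_65.
Round 4: rule 4 [IF age_over_65 and cough THEN admit]; rule 6 [IF age_over_65 THEN fever_present]. Adds admit, fever_present.
admit first appears in round 4.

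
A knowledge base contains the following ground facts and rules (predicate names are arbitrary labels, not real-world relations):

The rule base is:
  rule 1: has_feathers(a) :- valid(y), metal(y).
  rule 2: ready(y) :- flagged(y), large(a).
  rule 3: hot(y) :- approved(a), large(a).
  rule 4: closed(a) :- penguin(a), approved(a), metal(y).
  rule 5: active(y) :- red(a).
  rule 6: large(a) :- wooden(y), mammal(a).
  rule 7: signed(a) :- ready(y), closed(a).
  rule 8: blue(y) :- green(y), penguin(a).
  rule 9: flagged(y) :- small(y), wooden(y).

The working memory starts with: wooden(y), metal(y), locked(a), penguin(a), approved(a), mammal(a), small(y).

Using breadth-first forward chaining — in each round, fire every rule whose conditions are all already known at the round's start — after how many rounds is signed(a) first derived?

Round 1: rule 4 [closed(a) :- penguin(a), approved(a), metal(y).]; rule 6 [large(a) :- wooden(y), mammal(a).]; rule 9 [flagged(y) :- small(y), wooden(y).]. New: closed(a), large(a), flagged(y).
Round 2: rule 2 [ready(y) :- flagged(y), large(a).]; rule 3 [hot(y) :- approved(a), large(a).]. New: ready(y), hot(y).
Round 3: rule 7 [signed(a) :- ready(y), closed(a).]. New: signed(a).
signed(a) first appears in round 3.

3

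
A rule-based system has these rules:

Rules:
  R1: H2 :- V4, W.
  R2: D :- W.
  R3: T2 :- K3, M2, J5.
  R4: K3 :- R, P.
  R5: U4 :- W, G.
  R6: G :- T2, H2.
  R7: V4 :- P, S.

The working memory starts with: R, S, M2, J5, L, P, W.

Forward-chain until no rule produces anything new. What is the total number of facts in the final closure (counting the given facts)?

14

Round 1 — R2, R4, R7, derive D, K3, V4.
Round 2 — R1, R3, derive H2, T2.
Round 3 — R6, derive G.
Round 4 — R5, derive U4.
Closure: {D, G, H2, J5, K3, L, M2, P, R, S, T2, U4, V4, W} — 14 facts.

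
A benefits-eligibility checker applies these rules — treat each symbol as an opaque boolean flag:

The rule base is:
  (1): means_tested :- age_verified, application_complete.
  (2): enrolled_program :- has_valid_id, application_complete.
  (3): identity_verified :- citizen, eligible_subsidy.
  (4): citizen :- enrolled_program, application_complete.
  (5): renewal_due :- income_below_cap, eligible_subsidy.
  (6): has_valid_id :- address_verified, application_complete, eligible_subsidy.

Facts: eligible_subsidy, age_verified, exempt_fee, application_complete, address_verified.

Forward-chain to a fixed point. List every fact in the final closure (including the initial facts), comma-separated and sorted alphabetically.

Round 1 — (1), (6), derive means_tested, has_valid_id.
Round 2 — (2), derive enrolled_program.
Round 3 — (4), derive citizen.
Round 4 — (3), derive identity_verified.

address_verified, age_verified, application_complete, citizen, eligible_subsidy, enrolled_program, exempt_fee, has_valid_id, identity_verified, means_tested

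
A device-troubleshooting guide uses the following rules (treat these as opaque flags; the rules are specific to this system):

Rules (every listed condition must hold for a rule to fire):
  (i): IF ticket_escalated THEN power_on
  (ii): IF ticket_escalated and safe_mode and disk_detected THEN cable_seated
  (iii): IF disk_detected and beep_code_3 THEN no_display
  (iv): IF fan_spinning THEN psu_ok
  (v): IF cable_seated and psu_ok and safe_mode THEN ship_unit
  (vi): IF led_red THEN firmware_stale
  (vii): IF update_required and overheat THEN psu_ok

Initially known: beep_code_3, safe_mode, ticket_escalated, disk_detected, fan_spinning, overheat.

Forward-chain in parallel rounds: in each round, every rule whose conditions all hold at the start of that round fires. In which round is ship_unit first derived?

2

Round 1 fires (i), (ii), (iii), (iv), giving power_on, cable_seated, no_display, psu_ok.
Round 2 fires (v), giving ship_unit.
ship_unit first appears in round 2.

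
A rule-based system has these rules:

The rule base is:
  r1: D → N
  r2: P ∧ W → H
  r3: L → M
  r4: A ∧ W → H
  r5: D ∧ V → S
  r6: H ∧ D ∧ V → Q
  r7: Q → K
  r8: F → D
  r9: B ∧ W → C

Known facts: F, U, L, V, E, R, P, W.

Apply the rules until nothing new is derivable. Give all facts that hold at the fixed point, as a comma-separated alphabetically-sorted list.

Round 1: r2 [P ∧ W → H]; r3 [L → M]; r8 [F → D]. Adds H, M, D.
Round 2: r1 [D → N]; r5 [D ∧ V → S]; r6 [H ∧ D ∧ V → Q]. Adds N, S, Q.
Round 3: r7 [Q → K]. Adds K.

D, E, F, H, K, L, M, N, P, Q, R, S, U, V, W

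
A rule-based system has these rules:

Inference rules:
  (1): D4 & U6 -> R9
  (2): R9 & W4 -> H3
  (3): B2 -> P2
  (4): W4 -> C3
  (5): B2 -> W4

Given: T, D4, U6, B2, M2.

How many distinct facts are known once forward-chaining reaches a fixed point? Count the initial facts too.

10

[1] (1) [D4 & U6 -> R9]; (3) [B2 -> P2]; (5) [B2 -> W4]. ⇒ new: R9, P2, W4.
[2] (2) [R9 & W4 -> H3]; (4) [W4 -> C3]. ⇒ new: H3, C3.
Closure: {B2, C3, D4, H3, M2, P2, R9, T, U6, W4} — 10 facts.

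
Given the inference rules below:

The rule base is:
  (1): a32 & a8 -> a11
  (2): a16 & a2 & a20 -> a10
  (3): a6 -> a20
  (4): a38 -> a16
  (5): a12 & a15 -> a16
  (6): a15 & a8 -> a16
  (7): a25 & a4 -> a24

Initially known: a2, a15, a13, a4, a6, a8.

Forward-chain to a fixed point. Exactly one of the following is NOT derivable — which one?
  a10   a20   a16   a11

[1] (3) [a6 -> a20]; (6) [a15 & a8 -> a16]. ⇒ new: a20, a16.
[2] (2) [a16 & a2 & a20 -> a10]. ⇒ new: a10.
Derived: a10 (round 2), a20 (round 1), a16 (round 1). a11 never appears in any round.

a11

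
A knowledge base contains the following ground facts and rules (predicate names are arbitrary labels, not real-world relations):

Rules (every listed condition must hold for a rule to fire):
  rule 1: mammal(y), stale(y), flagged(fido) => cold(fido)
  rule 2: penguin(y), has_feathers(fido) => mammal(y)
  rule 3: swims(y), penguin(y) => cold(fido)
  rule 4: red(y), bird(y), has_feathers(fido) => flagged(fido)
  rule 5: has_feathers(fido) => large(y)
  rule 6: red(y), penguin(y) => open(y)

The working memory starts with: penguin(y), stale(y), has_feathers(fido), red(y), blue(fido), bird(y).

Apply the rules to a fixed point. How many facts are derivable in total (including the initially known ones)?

[1] rule 2 [penguin(y), has_feathers(fido) => mammal(y)]; rule 4 [red(y), bird(y), has_feathers(fido) => flagged(fido)]; rule 5 [has_feathers(fido) => large(y)]; rule 6 [red(y), penguin(y) => open(y)]. ⇒ new: mammal(y), flagged(fido), large(y), open(y).
[2] rule 1 [mammal(y), stale(y), flagged(fido) => cold(fido)]. ⇒ new: cold(fido).
Closure: {bird(y), blue(fido), cold(fido), flagged(fido), has_feathers(fido), large(y), mammal(y), open(y), penguin(y), red(y), stale(y)} — 11 facts.

11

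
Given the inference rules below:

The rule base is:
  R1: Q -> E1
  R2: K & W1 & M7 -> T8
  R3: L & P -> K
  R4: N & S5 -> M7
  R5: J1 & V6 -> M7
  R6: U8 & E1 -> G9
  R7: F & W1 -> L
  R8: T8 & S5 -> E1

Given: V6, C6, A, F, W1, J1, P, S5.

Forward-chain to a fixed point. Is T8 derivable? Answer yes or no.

[1] R5 [J1 & V6 -> M7]; R7 [F & W1 -> L]. ⇒ new: M7, L.
[2] R3 [L & P -> K]. ⇒ new: K.
[3] R2 [K & W1 & M7 -> T8]. ⇒ new: T8.
[4] R8 [T8 & S5 -> E1]. ⇒ new: E1.
T8 appears in round 3, so it is derivable.

yes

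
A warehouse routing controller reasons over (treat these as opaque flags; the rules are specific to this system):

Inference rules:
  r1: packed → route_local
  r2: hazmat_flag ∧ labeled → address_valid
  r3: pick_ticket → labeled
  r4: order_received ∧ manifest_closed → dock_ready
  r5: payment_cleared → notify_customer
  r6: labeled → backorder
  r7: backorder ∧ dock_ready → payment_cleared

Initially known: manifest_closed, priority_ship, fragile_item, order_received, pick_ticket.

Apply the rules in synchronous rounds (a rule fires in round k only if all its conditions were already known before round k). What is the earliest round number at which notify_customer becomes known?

4

Round 1: r3 [pick_ticket → labeled]; r4 [order_received ∧ manifest_closed → dock_ready]. Adds labeled, dock_ready.
Round 2: r6 [labeled → backorder]. Adds backorder.
Round 3: r7 [backorder ∧ dock_ready → payment_cleared]. Adds payment_cleared.
Round 4: r5 [payment_cleared → notify_customer]. Adds notify_customer.
notify_customer first appears in round 4.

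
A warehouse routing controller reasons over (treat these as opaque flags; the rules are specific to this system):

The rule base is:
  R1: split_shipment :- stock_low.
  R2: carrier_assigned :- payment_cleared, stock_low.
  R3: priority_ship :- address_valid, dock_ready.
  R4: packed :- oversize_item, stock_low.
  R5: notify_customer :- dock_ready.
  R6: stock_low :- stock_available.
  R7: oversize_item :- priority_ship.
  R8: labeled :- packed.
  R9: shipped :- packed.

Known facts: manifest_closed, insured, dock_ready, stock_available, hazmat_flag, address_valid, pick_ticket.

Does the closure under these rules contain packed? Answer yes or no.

Round 1: R3 [priority_ship :- address_valid, dock_ready.]; R5 [notify_customer :- dock_ready.]; R6 [stock_low :- stock_available.]. New: priority_ship, notify_customer, stock_low.
Round 2: R1 [split_shipment :- stock_low.]; R7 [oversize_item :- priority_ship.]. New: split_shipment, oversize_item.
Round 3: R4 [packed :- oversize_item, stock_low.]. New: packed.
Round 4: R8 [labeled :- packed.]; R9 [shipped :- packed.]. New: labeled, shipped.
packed appears in round 3, so it is derivable.

yes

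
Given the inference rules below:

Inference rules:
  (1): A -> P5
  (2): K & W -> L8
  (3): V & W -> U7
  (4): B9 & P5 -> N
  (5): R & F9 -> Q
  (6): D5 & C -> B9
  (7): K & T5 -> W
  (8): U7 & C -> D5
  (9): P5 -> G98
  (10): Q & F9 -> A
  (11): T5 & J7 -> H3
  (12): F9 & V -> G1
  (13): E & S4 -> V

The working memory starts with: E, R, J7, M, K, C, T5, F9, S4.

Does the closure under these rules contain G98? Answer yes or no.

Round 1 fires (5), (7), (11), (13), giving Q, W, H3, V.
Round 2 fires (2), (3), (10), (12), giving L8, U7, A, G1.
Round 3 fires (1), (8), giving P5, D5.
Round 4 fires (6), (9), giving B9, G98.
Round 5 fires (4), giving N.
G98 appears in round 4, so it is derivable.

yes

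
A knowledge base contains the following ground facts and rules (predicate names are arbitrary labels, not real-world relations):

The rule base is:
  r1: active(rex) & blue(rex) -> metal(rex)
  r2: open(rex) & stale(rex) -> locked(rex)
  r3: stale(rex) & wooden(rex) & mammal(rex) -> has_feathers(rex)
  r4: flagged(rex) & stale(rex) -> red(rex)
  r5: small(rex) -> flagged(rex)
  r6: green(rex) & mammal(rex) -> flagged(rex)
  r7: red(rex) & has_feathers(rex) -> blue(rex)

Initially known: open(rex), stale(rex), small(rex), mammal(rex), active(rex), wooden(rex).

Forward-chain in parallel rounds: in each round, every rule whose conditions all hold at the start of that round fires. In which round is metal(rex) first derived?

Round 1 fires r2, r3, r5, giving locked(rex), has_feathers(rex), flagged(rex).
Round 2 fires r4, giving red(rex).
Round 3 fires r7, giving blue(rex).
Round 4 fires r1, giving metal(rex).
metal(rex) first appears in round 4.

4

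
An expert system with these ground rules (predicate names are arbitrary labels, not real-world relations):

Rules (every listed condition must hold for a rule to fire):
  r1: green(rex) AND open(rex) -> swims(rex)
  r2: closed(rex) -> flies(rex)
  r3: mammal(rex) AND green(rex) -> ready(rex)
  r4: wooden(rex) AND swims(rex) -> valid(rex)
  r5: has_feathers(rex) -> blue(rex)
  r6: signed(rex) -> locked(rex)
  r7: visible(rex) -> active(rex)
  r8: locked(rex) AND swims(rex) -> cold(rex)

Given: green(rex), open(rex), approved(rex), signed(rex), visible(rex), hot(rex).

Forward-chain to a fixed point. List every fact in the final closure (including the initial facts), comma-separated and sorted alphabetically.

Round 1: r1 [green(rex) AND open(rex) -> swims(rex)]; r6 [signed(rex) -> locked(rex)]; r7 [visible(rex) -> active(rex)]. Adds swims(rex), locked(rex), active(rex).
Round 2: r8 [locked(rex) AND swims(rex) -> cold(rex)]. Adds cold(rex).

active(rex), approved(rex), cold(rex), green(rex), hot(rex), locked(rex), open(rex), signed(rex), swims(rex), visible(rex)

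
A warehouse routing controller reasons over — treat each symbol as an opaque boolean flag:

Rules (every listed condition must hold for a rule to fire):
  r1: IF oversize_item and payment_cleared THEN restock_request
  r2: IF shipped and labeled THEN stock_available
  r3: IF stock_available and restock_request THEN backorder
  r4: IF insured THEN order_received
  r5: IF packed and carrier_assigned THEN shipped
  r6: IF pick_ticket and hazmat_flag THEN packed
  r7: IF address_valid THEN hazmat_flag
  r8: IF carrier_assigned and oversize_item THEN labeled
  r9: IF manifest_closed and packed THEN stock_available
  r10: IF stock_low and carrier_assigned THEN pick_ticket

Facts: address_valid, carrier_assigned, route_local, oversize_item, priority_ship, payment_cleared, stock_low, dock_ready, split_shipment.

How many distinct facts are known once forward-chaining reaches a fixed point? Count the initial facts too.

Round 1: r1 [IF oversize_item and payment_cleared THEN restock_request]; r7 [IF address_valid THEN hazmat_flag]; r8 [IF carrier_assigned and oversize_item THEN labeled]; r10 [IF stock_low and carrier_assigned THEN pick_ticket]. New: restock_request, hazmat_flag, labeled, pick_ticket.
Round 2: r6 [IF pick_ticket and hazmat_flag THEN packed]. New: packed.
Round 3: r5 [IF packed and carrier_assigned THEN shipped]. New: shipped.
Round 4: r2 [IF shipped and labeled THEN stock_available]. New: stock_available.
Round 5: r3 [IF stock_available and restock_request THEN backorder]. New: backorder.
Closure: {address_valid, backorder, carrier_assigned, dock_ready, hazmat_flag, labeled, oversize_item, packed, payment_cleared, pick_ticket, priority_ship, restock_request, route_local, shipped, split_shipment, stock_available, stock_low} — 17 facts.

17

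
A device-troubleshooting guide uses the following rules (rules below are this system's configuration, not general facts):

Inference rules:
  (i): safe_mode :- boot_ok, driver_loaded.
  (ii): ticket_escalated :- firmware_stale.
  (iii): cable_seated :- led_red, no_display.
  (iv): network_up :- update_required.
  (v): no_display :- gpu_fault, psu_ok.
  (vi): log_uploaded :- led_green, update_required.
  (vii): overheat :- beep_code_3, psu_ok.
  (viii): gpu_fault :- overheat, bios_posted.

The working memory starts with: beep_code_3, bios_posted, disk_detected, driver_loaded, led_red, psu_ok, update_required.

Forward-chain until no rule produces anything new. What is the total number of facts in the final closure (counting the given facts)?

Round 1: (iv) [network_up :- update_required.]; (vii) [overheat :- beep_code_3, psu_ok.]. New: network_up, overheat.
Round 2: (viii) [gpu_fault :- overheat, bios_posted.]. New: gpu_fault.
Round 3: (v) [no_display :- gpu_fault, psu_ok.]. New: no_display.
Round 4: (iii) [cable_seated :- led_red, no_display.]. New: cable_seated.
Closure: {beep_code_3, bios_posted, cable_seated, disk_detected, driver_loaded, gpu_fault, led_red, network_up, no_display, overheat, psu_ok, update_required} — 12 facts.

12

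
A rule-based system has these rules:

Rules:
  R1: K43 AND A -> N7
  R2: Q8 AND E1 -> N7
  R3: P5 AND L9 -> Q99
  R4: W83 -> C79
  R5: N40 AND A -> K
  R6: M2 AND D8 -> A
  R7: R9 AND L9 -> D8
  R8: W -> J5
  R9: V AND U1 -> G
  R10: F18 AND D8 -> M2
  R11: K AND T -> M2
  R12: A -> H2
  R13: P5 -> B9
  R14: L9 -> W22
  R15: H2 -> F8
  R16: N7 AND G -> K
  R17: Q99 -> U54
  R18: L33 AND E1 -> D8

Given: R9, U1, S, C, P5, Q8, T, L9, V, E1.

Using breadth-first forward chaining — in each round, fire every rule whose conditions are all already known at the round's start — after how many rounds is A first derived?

4

Round 1 — R2, R3, R7, R9, R13, R14, derive N7, Q99, D8, G, B9, W22.
Round 2 — R16, R17, derive K, U54.
Round 3 — R11, derive M2.
Round 4 — R6, derive A.
A first appears in round 4.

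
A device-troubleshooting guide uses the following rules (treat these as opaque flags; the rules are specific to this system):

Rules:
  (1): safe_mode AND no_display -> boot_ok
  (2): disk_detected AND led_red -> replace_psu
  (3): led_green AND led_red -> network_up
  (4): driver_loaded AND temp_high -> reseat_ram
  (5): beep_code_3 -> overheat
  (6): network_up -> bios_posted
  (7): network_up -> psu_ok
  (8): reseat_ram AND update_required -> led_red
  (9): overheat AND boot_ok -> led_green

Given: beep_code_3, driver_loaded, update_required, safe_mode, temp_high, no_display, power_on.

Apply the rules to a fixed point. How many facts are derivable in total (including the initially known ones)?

Round 1 — (1), (4), (5), derive boot_ok, reseat_ram, overheat.
Round 2 — (8), (9), derive led_red, led_green.
Round 3 — (3), derive network_up.
Round 4 — (6), (7), derive bios_posted, psu_ok.
Closure: {beep_code_3, bios_posted, boot_ok, driver_loaded, led_green, led_red, network_up, no_display, overheat, power_on, psu_ok, reseat_ram, safe_mode, temp_high, update_required} — 15 facts.

15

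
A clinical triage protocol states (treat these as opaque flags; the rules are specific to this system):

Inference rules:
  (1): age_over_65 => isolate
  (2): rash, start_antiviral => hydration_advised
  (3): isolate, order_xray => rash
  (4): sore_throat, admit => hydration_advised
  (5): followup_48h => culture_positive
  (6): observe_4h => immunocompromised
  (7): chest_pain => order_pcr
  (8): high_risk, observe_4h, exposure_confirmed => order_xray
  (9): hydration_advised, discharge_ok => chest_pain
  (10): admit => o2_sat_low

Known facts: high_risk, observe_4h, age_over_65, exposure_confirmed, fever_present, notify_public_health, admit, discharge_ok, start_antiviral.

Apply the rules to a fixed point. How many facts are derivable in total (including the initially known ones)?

Round 1: (1) [age_over_65 => isolate]; (6) [observe_4h => immunocompromised]; (8) [high_risk, observe_4h, exposure_confirmed => order_xray]; (10) [admit => o2_sat_low]. New: isolate, immunocompromised, order_xray, o2_sat_low.
Round 2: (3) [isolate, order_xray => rash]. New: rash.
Round 3: (2) [rash, start_antiviral => hydration_advised]. New: hydration_advised.
Round 4: (9) [hydration_advised, discharge_ok => chest_pain]. New: chest_pain.
Round 5: (7) [chest_pain => order_pcr]. New: order_pcr.
Closure: {admit, age_over_65, chest_pain, discharge_ok, exposure_confirmed, fever_present, high_risk, hydration_advised, immunocompromised, isolate, notify_public_health, o2_sat_low, observe_4h, order_pcr, order_xray, rash, start_antiviral} — 17 facts.

17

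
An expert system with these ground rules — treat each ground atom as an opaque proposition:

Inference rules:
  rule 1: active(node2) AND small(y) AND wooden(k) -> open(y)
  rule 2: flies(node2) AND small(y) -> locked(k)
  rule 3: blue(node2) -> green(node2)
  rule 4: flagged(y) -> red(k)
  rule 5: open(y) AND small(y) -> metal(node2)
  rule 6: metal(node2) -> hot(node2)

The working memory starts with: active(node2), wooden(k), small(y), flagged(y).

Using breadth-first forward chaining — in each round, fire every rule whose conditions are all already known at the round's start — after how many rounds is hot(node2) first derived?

3

Round 1: rule 1 [active(node2) AND small(y) AND wooden(k) -> open(y)]; rule 4 [flagged(y) -> red(k)]. Adds open(y), red(k).
Round 2: rule 5 [open(y) AND small(y) -> metal(node2)]. Adds metal(node2).
Round 3: rule 6 [metal(node2) -> hot(node2)]. Adds hot(node2).
hot(node2) first appears in round 3.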